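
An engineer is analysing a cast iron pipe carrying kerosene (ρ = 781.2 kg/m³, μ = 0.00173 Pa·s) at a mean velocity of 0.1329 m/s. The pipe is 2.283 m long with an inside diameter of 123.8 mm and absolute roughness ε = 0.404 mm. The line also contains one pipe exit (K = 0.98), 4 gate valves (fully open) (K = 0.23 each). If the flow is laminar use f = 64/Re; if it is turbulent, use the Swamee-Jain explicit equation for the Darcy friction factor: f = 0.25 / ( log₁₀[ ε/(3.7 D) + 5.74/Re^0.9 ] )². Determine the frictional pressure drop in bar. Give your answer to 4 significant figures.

ΔP ≈ 1.797×10^-4 bar

Reynolds number Re = ρVD/μ = 781.2 · 0.1329 · 0.1238 / 0.00173 = 7430.
Re > 4000 → turbulent. Relative roughness ε/D = 0.000404/0.1238 = 0.00326. Swamee-Jain: f = 0.25/(log₁₀[0.00326/3.7 + 5.74/7430^0.9])² = 0.25/(log₁₀[0.000882 + 0.00188])² = 0.25/(-2.558)² = 0.0382.
Total minor-loss coefficient ΣK = 1·0.98 + 4·0.23 = 1.9.
ΔP = [f·L/D + ΣK]·(ρV²/2) = [0.0382·2.283/0.1238 + 1.9]·(781.2·0.1329²/2) = [0.7045 + 1.9]·6.899 = 17.97 Pa.
ΔP = 17.97 Pa = 1.797×10^-4 bar.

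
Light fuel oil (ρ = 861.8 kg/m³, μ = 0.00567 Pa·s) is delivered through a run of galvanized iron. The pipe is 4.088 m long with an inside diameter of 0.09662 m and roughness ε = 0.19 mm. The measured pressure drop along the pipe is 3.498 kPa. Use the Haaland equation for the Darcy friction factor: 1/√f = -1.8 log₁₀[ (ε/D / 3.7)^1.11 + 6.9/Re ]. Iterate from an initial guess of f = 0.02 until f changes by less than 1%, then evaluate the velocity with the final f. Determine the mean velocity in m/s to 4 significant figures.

V ≈ 2.673 m/s

Rearranging Darcy-Weisbach: V = √(2·ΔP·D/(f·L·ρ)). With ε/D = 0.00019/0.09662 = 0.00197, iterate starting from f = 0.02:
  f = 0.02 → V = √(2·3498·0.09662/(0.02·4.088·861.8)) = 3.097 m/s; Re = ρVD/μ = 4.549e+04; f → 0.02645
  f = 0.02645 → V = 2.693 m/s; Re = 3.955e+04; f → 0.02684
  f = 0.02684 → V = 2.674 m/s; Re = 3.926e+04; f → 0.02686
Converged (Δf/f < 1%). With the final f = 0.02686: V = √(2·3498·0.09662/(0.02686·4.088·861.8)) = 2.673 m/s.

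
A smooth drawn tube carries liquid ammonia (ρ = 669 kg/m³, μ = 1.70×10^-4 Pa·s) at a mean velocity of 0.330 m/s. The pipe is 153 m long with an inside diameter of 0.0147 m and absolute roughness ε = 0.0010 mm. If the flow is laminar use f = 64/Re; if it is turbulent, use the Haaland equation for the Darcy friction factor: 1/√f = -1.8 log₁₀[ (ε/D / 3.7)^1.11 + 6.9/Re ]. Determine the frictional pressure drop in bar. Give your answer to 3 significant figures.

ΔP ≈ 0.0992 bar

Reynolds number Re = ρVD/μ = 669 · 0.33 · 0.0147 / 0.00017 = 1.909e+04.
Re > 4000 → turbulent. Relative roughness ε/D = 1e-06/0.0147 = 6.8e-05. Haaland: 1/√f = -1.8 log₁₀[(6.8e-05/3.7)^1.11 + 6.9/1.909e+04] = -1.8 log₁₀[5.54e-06 + 0.000361] = 6.184, so f = 0.02615.
Darcy-Weisbach: ΔP = f(L/D)(ρV²/2) = 0.02615·(153/0.0147)·(669·0.33²/2) = 0.02615·1.041e+04·36.43 = 9915 Pa.
ΔP = 9915 Pa = 0.0992 bar.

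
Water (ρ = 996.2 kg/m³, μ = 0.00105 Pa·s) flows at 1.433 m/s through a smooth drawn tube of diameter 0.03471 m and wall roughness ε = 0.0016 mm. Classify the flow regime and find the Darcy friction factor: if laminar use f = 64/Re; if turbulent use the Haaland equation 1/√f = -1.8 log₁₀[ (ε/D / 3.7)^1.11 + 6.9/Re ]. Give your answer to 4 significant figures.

Re = ρVD/μ = 996.2·1.433·0.03471/0.00105 = 4.719e+04.
Re > 4000 → turbulent. ε/D = 1.6e-06/0.03471 = 4.61e-05; Haaland: 1/√f = -1.8 log₁₀[3.6e-06 + 0.000146] = 6.884, so f = 0.0211.

f ≈ 0.02110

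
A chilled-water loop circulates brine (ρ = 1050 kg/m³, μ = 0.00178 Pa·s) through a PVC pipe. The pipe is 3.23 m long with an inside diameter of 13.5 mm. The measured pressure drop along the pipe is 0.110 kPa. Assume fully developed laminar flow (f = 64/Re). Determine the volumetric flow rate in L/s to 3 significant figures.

Q ≈ 0.0156 L/s

For laminar flow, f = 64/Re with Re = ρVD/μ, so Darcy-Weisbach reduces to ΔP = 32μLV/D². Solving for V: V = ΔP·D²/(32μL) = 110·(0.0135)²/(32·0.00178·3.23) = 0.109 m/s.
Check: Re = ρVD/μ = 1050·0.109·0.0135/0.00178 = 867.7 < 2300, so the laminar assumption holds.
Q = V·A = 0.109·(π/4·0.0135²) = 1.56e-05 m³/s = 0.0156 L/s.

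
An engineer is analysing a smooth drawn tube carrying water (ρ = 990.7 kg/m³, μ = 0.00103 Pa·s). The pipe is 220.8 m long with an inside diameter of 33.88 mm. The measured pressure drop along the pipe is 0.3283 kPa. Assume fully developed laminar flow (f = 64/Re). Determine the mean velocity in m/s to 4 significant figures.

For laminar flow, f = 64/Re with Re = ρVD/μ, so Darcy-Weisbach reduces to ΔP = 32μLV/D². Solving for V: V = ΔP·D²/(32μL) = 328.3·(0.03388)²/(32·0.00103·220.8) = 0.05178 m/s.
Check: Re = ρVD/μ = 990.7·0.05178·0.03388/0.00103 = 1687 < 2300, so the laminar assumption holds.

V ≈ 0.05178 m/s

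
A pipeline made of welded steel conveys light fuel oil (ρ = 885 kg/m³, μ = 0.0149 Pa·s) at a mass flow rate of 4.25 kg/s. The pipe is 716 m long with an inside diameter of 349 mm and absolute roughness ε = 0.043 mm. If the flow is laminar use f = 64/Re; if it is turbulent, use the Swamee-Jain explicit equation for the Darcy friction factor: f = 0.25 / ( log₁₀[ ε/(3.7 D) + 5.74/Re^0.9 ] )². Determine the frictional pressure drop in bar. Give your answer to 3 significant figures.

ΔP ≈ 0.00141 bar

A = πD²/4 = π(0.349)²/4 = 0.09566 m²; mean velocity V = ṁ/(ρA) = 4.25/(885 · 0.09566) = 0.0502 m/s.
Reynolds number Re = ρVD/μ = 885 · 0.0502 · 0.349 / 0.0149 = 1041.
Re < 2300 → laminar flow, so f = 64/Re = 64/1041 = 0.0615 (the turbulent correlation is not needed).
Darcy-Weisbach: ΔP = f(L/D)(ρV²/2) = 0.0615·(716/0.349)·(885·0.0502²/2) = 0.0615·2052·1.115 = 140.7 Pa.
ΔP = 140.7 Pa = 0.00141 bar.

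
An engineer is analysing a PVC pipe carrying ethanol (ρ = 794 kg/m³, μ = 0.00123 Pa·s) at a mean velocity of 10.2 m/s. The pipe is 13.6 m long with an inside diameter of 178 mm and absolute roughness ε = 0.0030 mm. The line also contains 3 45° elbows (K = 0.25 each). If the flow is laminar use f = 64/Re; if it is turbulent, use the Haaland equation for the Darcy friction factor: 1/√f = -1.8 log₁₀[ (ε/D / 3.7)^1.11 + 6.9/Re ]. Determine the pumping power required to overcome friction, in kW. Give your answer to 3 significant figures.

Reynolds number Re = ρVD/μ = 794 · 10.2 · 0.178 / 0.00123 = 1.172e+06.
Re > 4000 → turbulent. Relative roughness ε/D = 3e-06/0.178 = 1.69e-05. Haaland: 1/√f = -1.8 log₁₀[(1.69e-05/3.7)^1.11 + 6.9/1.172e+06] = -1.8 log₁₀[1.18e-06 + 5.89e-06] = 9.272, so f = 0.01163.
Total minor-loss coefficient ΣK = 3·0.25 = 0.75.
ΔP = [f·L/D + ΣK]·(ρV²/2) = [0.01163·13.6/0.178 + 0.75]·(794·10.2²/2) = [0.8888 + 0.75]·4.13e+04 = 6.769e+04 Pa.
Q = V·A = 10.2·0.02488 = 0.2538 m³/s.
Pumping power P = QΔP = 0.2538·6.769e+04 = 17180 W = 17.2 kW.

P ≈ 17.2 kW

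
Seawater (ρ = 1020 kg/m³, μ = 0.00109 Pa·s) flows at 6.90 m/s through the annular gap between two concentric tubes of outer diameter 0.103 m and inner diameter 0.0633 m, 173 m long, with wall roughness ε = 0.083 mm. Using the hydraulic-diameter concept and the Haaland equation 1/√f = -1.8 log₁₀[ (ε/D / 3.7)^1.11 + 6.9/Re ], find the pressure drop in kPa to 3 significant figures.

ΔP ≈ 2580 kPa

Hydraulic diameter D_h = 4A/P = D_o - D_i = 0.103 - 0.0633 = 0.0397 m.
Re = ρVD_h/μ = 1020·6.9·0.0397/0.00109 = 2.563e+05.
ε/D_h = 8.3e-05/0.0397 = 0.00209; Haaland gives 1/√f = -1.8 log₁₀[0.000248+2.69e-05] = 6.409, so f = 0.02435.
ΔP = f(L/D_h)(ρV²/2) = 0.02435·173/0.0397·2.428e+04 = 2.576e+06 Pa.
ΔP = 2580 kPa.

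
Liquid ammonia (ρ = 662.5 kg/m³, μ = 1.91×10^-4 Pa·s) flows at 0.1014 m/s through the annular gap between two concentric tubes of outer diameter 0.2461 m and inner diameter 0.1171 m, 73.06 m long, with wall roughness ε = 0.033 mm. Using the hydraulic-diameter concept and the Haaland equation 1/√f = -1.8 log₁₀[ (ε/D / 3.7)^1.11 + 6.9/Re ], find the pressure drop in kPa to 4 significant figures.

Hydraulic diameter D_h = 4A/P = D_o - D_i = 0.2461 - 0.1171 = 0.129 m.
Re = ρVD_h/μ = 662.5·0.1014·0.129/0.000191 = 4.537e+04.
ε/D_h = 3.3e-05/0.129 = 0.000256; Haaland gives 1/√f = -1.8 log₁₀[2.41e-05+0.000152] = 6.757, so f = 0.0219.
ΔP = f(L/D_h)(ρV²/2) = 0.0219·73.06/0.129·3.406 = 42.25 Pa.
ΔP = 0.04225 kPa.

ΔP ≈ 0.04225 kPa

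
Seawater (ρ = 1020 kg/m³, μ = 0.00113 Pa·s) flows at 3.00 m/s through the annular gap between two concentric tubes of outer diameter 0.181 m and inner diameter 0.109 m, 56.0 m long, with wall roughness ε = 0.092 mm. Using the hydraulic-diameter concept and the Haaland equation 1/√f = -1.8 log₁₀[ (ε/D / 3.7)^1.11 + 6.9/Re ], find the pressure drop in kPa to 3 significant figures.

ΔP ≈ 78.5 kPa

Hydraulic diameter D_h = 4A/P = D_o - D_i = 0.181 - 0.109 = 0.072 m.
Re = ρVD_h/μ = 1020·3·0.072/0.00113 = 1.95e+05.
ε/D_h = 9.2e-05/0.072 = 0.00128; Haaland gives 1/√f = -1.8 log₁₀[0.000144+3.54e-05] = 6.744, so f = 0.02198.
ΔP = f(L/D_h)(ρV²/2) = 0.02198·56/0.072·4590 = 7.848e+04 Pa.
ΔP = 78.5 kPa.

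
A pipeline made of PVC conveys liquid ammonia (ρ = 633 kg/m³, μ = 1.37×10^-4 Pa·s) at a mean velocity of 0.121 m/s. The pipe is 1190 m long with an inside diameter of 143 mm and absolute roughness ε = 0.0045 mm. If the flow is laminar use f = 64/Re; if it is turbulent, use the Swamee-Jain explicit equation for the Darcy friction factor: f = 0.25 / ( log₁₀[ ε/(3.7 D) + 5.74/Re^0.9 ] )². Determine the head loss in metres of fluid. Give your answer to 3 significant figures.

Reynolds number Re = ρVD/μ = 633 · 0.121 · 0.143 / 0.000137 = 7.995e+04.
Re > 4000 → turbulent. Relative roughness ε/D = 4.5e-06/0.143 = 3.15e-05. Swamee-Jain: f = 0.25/(log₁₀[3.15e-05/3.7 + 5.74/7.995e+04^0.9])² = 0.25/(log₁₀[8.51e-06 + 0.000222])² = 0.25/(-3.637)² = 0.0189.
Darcy-Weisbach: ΔP = f(L/D)(ρV²/2) = 0.0189·(1190/0.143)·(633·0.121²/2) = 0.0189·8322·4.634 = 728.7 Pa.
Head loss h_f = ΔP/(ρg) = 728.7/(633·9.81) = 0.117 m.

h_f ≈ 0.117 m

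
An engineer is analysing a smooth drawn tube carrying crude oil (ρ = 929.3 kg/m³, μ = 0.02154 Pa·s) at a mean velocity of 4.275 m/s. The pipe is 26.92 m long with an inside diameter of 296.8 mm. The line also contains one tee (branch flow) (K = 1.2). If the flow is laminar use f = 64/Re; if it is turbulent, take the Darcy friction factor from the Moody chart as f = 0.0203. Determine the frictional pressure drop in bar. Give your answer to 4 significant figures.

ΔP ≈ 0.2583 bar

Reynolds number Re = ρVD/μ = 929.3 · 4.275 · 0.2968 / 0.0215 = 5.474e+04.
Re > 4000 → turbulent; use the Moody-chart value f = 0.0203.
Total minor-loss coefficient ΣK = 1·1.2 = 1.2.
ΔP = [f·L/D + ΣK]·(ρV²/2) = [0.0203·26.92/0.2968 + 1.2]·(929.3·4.275²/2) = [1.841 + 1.2]·8492 = 2.583e+04 Pa.
ΔP = 2.583e+04 Pa = 0.2583 bar.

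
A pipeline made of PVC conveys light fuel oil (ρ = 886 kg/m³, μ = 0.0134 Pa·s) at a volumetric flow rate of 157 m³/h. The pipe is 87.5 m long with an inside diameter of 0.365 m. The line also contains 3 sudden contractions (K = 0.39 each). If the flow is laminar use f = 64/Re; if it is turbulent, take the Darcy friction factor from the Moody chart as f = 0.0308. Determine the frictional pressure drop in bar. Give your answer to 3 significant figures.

ΔP ≈ 0.00658 bar

Q = 157 m³/h = 157/3600 = 0.04361 m³/s.
Cross-sectional area A = πD²/4 = π(0.365)²/4 = 0.1046 m²; mean velocity V = Q/A = 0.04361/0.1046 = 0.4168 m/s.
Reynolds number Re = ρVD/μ = 886 · 0.4168 · 0.365 / 0.0134 = 1.006e+04.
Re > 4000 → turbulent; use the Moody-chart value f = 0.0308.
Total minor-loss coefficient ΣK = 3·0.39 = 1.17.
ΔP = [f·L/D + ΣK]·(ρV²/2) = [0.0308·87.5/0.365 + 1.17]·(886·0.4168²/2) = [7.384 + 1.17]·76.96 = 658.3 Pa.
ΔP = 658.3 Pa = 0.00658 bar.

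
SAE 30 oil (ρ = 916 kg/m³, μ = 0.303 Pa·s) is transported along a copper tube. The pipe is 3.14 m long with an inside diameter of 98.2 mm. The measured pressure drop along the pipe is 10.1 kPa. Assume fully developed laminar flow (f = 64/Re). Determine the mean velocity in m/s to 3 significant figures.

For laminar flow, f = 64/Re with Re = ρVD/μ, so Darcy-Weisbach reduces to ΔP = 32μLV/D². Solving for V: V = ΔP·D²/(32μL) = 1.01e+04·(0.0982)²/(32·0.303·3.14) = 3.199 m/s.
Check: Re = ρVD/μ = 916·3.199·0.0982/0.303 = 949.7 < 2300, so the laminar assumption holds.

V ≈ 3.20 m/s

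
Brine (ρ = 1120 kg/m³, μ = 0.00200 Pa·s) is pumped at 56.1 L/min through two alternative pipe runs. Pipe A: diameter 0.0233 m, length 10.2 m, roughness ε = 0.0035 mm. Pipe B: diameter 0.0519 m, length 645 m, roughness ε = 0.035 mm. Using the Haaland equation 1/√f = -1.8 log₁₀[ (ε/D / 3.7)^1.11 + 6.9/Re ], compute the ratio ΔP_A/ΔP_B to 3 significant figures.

Pipe A: V = Q/A = 0.000935/0.0004264 = 2.193 m/s; Re = 2.861e+04; ε/D = 0.00015; Haaland → f = 0.02389; ΔP_A = f(L/D)(ρV²/2) = 2.816e+04 Pa.
Pipe B: V = Q/A = 0.000935/0.002116 = 0.442 m/s; Re = 1.285e+04; ε/D = 0.000674; Haaland → f = 0.02984; ΔP_B = f(L/D)(ρV²/2) = 4.056e+04 Pa.
ΔP_A/ΔP_B = 2.816e+04/4.056e+04 = 0.694.

ΔP_A/ΔP_B ≈ 0.694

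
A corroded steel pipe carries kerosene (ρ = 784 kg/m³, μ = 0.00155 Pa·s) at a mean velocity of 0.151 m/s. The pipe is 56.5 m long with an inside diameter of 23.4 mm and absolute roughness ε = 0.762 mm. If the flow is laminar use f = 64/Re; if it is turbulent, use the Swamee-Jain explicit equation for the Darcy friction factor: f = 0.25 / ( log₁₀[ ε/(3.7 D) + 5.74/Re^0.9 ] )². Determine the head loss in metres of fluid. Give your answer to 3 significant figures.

Reynolds number Re = ρVD/μ = 784 · 0.151 · 0.0234 / 0.00155 = 1787.
Re < 2300 → laminar flow, so f = 64/Re = 64/1787 = 0.03581 (the turbulent correlation is not needed).
Darcy-Weisbach: ΔP = f(L/D)(ρV²/2) = 0.03581·(56.5/0.0234)·(784·0.151²/2) = 0.03581·2415·8.938 = 772.8 Pa.
Head loss h_f = ΔP/(ρg) = 772.8/(784·9.81) = 0.100 m.

h_f ≈ 0.100 m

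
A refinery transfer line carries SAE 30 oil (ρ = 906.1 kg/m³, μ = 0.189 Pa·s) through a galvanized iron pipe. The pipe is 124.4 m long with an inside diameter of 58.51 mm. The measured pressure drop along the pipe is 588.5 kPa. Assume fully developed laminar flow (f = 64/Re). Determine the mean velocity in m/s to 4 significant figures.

For laminar flow, f = 64/Re with Re = ρVD/μ, so Darcy-Weisbach reduces to ΔP = 32μLV/D². Solving for V: V = ΔP·D²/(32μL) = 5.885e+05·(0.05851)²/(32·0.189·124.4) = 2.678 m/s.
Check: Re = ρVD/μ = 906.1·2.678·0.05851/0.189 = 751.1 < 2300, so the laminar assumption holds.

V ≈ 2.678 m/s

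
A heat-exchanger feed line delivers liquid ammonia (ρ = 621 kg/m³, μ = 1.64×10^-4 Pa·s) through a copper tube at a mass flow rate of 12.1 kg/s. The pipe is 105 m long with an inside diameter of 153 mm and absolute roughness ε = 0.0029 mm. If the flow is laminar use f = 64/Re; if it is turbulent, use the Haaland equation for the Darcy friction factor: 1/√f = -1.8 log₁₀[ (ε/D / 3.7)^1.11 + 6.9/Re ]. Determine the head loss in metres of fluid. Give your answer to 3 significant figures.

h_f ≈ 0.505 m

A = πD²/4 = π(0.153)²/4 = 0.01839 m²; mean velocity V = ṁ/(ρA) = 12.1/(621 · 0.01839) = 1.06 m/s.
Reynolds number Re = ρVD/μ = 621 · 1.06 · 0.153 / 0.000164 = 6.14e+05.
Re > 4000 → turbulent. Relative roughness ε/D = 2.9e-06/0.153 = 1.9e-05. Haaland: 1/√f = -1.8 log₁₀[(1.9e-05/3.7)^1.11 + 6.9/6.14e+05] = -1.8 log₁₀[1.34e-06 + 1.12e-05] = 8.821, so f = 0.01285.
Darcy-Weisbach: ΔP = f(L/D)(ρV²/2) = 0.01285·(105/0.153)·(621·1.06²/2) = 0.01285·686.3·348.7 = 3076 Pa.
Head loss h_f = ΔP/(ρg) = 3076/(621·9.81) = 0.505 m.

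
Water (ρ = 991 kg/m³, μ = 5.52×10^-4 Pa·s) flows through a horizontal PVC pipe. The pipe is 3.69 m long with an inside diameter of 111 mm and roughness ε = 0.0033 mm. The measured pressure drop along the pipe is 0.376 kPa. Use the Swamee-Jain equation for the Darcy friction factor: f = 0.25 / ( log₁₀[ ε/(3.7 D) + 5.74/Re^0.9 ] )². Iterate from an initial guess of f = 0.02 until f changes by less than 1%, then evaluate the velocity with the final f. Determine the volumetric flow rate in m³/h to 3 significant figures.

Q ≈ 42.6 m³/h

Rearranging Darcy-Weisbach: V = √(2·ΔP·D/(f·L·ρ)). With ε/D = 3.3e-06/0.111 = 2.97e-05, iterate starting from f = 0.02:
  f = 0.02 → V = √(2·376·0.111/(0.02·3.69·991)) = 1.068 m/s; Re = ρVD/μ = 2.129e+05; f → 0.01562
  f = 0.01562 → V = 1.209 m/s; Re = 2.409e+05; f → 0.01529
  f = 0.01529 → V = 1.222 m/s; Re = 2.435e+05; f → 0.01526
Converged (Δf/f < 1%). With the final f = 0.01526: V = √(2·376·0.111/(0.01526·3.69·991)) = 1.223 m/s.
Q = V·A = 1.223·(π/4·0.111²) = 0.01184 m³/s = 42.6 m³/h.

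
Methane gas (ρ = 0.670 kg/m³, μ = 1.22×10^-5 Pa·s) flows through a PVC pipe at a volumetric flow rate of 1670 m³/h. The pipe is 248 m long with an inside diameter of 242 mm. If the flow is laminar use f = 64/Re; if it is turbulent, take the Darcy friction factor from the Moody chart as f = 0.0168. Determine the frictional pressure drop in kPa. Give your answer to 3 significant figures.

ΔP ≈ 0.587 kPa

Q = 1670 m³/h = 1670/3600 = 0.4639 m³/s.
Cross-sectional area A = πD²/4 = π(0.242)²/4 = 0.046 m²; mean velocity V = Q/A = 0.4639/0.046 = 10.09 m/s.
Reynolds number Re = ρVD/μ = 0.67 · 10.09 · 0.242 / 1.22e-05 = 1.34e+05.
Re > 4000 → turbulent; use the Moody-chart value f = 0.0168.
Darcy-Weisbach: ΔP = f(L/D)(ρV²/2) = 0.0168·(248/0.242)·(0.67·10.09²/2) = 0.0168·1025·34.07 = 586.6 Pa.
ΔP = 586.6 Pa = 0.587 kPa.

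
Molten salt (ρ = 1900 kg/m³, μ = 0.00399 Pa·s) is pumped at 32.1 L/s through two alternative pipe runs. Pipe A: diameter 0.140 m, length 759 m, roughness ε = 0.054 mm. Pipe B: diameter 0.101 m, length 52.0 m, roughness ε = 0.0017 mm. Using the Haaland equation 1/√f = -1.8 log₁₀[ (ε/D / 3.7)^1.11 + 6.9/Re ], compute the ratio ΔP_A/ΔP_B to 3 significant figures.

Pipe A: V = Q/A = 0.0321/0.01539 = 2.085 m/s; Re = 1.39e+05; ε/D = 0.000386; Haaland → f = 0.01875; ΔP_A = f(L/D)(ρV²/2) = 4.199e+05 Pa.
Pipe B: V = Q/A = 0.0321/0.008012 = 4.007 m/s; Re = 1.927e+05; ε/D = 1.68e-05; Haaland → f = 0.01571; ΔP_B = f(L/D)(ρV²/2) = 1.234e+05 Pa.
ΔP_A/ΔP_B = 4.199e+05/1.234e+05 = 3.40.

ΔP_A/ΔP_B ≈ 3.40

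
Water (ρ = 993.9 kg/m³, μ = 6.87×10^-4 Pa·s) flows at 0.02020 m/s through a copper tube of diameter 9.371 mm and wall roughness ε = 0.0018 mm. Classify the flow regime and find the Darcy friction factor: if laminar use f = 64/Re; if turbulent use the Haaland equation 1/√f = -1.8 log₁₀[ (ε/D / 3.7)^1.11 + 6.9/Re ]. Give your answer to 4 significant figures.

f ≈ 0.2337

Re = ρVD/μ = 993.9·0.0202·0.009371/0.000687 = 273.9.
Re < 2300 → laminar, so f = 64/Re = 0.2337 (roughness is irrelevant in laminar flow).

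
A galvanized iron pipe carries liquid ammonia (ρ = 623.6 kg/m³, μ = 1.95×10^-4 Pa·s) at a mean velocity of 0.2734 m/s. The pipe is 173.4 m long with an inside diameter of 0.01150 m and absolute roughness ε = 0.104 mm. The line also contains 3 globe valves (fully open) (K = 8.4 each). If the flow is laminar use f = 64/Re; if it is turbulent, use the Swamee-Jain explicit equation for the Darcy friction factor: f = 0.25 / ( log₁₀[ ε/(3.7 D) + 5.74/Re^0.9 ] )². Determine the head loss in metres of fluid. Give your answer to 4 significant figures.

h_f ≈ 2.566 m

Reynolds number Re = ρVD/μ = 623.6 · 0.2734 · 0.0115 / 0.000195 = 1.005e+04.
Re > 4000 → turbulent. Relative roughness ε/D = 0.000104/0.0115 = 0.00904. Swamee-Jain: f = 0.25/(log₁₀[0.00904/3.7 + 5.74/1.005e+04^0.9])² = 0.25/(log₁₀[0.00244 + 0.00143])² = 0.25/(-2.411)² = 0.043.
Total minor-loss coefficient ΣK = 3·8.4 = 25.2.
ΔP = [f·L/D + ΣK]·(ρV²/2) = [0.043·173.4/0.0115 + 25.2]·(623.6·0.2734²/2) = [648.3 + 25.2]·23.31 = 1.57e+04 Pa.
Head loss h_f = ΔP/(ρg) = 1.57e+04/(623.6·9.81) = 2.566 m.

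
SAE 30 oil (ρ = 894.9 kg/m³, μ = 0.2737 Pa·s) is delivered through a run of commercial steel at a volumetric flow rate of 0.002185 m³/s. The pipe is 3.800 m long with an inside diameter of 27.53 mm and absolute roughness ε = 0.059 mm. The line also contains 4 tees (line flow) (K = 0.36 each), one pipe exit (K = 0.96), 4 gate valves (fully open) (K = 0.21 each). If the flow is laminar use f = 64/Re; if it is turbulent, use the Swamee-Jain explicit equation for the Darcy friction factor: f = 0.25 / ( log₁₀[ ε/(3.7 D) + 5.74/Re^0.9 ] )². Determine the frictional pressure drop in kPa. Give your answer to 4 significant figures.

Cross-sectional area A = πD²/4 = π(0.02753)²/4 = 0.0005953 m²; mean velocity V = Q/A = 0.002185/0.0005953 = 3.671 m/s.
Reynolds number Re = ρVD/μ = 894.9 · 3.671 · 0.02753 / 0.274 = 330.4.
Re < 2300 → laminar flow, so f = 64/Re = 64/330.4 = 0.1937 (the turbulent correlation is not needed).
Total minor-loss coefficient ΣK = 4·0.36 + 1·0.96 + 4·0.21 = 3.24.
ΔP = [f·L/D + ΣK]·(ρV²/2) = [0.1937·3.8/0.02753 + 3.24]·(894.9·3.671²/2) = [26.74 + 3.24]·6029 = 1.807e+05 Pa.
ΔP = 1.807e+05 Pa = 180.7 kPa.

ΔP ≈ 180.7 kPa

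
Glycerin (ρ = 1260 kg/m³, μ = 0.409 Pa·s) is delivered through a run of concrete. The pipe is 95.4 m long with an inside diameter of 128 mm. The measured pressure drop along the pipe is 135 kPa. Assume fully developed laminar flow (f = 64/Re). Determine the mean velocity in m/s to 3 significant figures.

For laminar flow, f = 64/Re with Re = ρVD/μ, so Darcy-Weisbach reduces to ΔP = 32μLV/D². Solving for V: V = ΔP·D²/(32μL) = 1.35e+05·(0.128)²/(32·0.409·95.4) = 1.771 m/s.
Check: Re = ρVD/μ = 1260·1.771·0.128/0.409 = 698.5 < 2300, so the laminar assumption holds.

V ≈ 1.77 m/s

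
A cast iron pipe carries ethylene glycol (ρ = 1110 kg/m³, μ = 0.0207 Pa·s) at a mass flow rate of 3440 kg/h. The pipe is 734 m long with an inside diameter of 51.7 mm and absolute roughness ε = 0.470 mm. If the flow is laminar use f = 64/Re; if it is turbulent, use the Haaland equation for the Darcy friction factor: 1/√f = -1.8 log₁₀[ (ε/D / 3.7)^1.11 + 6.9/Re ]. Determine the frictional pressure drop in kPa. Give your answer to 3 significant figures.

ṁ = 3440 kg/h = 3440/3600 = 0.9556 kg/s.
A = πD²/4 = π(0.0517)²/4 = 0.002099 m²; mean velocity V = ṁ/(ρA) = 0.9556/(1110 · 0.002099) = 0.4101 m/s.
Reynolds number Re = ρVD/μ = 1110 · 0.4101 · 0.0517 / 0.0207 = 1137.
Re < 2300 → laminar flow, so f = 64/Re = 64/1137 = 0.0563 (the turbulent correlation is not needed).
Darcy-Weisbach: ΔP = f(L/D)(ρV²/2) = 0.0563·(734/0.0517)·(1110·0.4101²/2) = 0.0563·1.42e+04·93.33 = 7.459e+04 Pa.
ΔP = 7.459e+04 Pa = 74.6 kPa.

ΔP ≈ 74.6 kPa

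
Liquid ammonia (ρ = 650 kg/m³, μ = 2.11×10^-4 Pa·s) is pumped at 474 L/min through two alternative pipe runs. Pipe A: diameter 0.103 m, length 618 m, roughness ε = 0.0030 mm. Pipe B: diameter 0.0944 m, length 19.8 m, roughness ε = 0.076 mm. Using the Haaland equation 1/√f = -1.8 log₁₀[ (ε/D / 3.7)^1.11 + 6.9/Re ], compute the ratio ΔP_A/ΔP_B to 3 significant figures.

Pipe A: V = Q/A = 0.0079/0.008332 = 0.9481 m/s; Re = 3.008e+05; ε/D = 2.91e-05; Haaland → f = 0.01458; ΔP_A = f(L/D)(ρV²/2) = 2.556e+04 Pa.
Pipe B: V = Q/A = 0.0079/0.006999 = 1.129 m/s; Re = 3.282e+05; ε/D = 0.000805; Haaland → f = 0.01958; ΔP_B = f(L/D)(ρV²/2) = 1700 Pa.
ΔP_A/ΔP_B = 2.556e+04/1700 = 15.0.

ΔP_A/ΔP_B ≈ 15.0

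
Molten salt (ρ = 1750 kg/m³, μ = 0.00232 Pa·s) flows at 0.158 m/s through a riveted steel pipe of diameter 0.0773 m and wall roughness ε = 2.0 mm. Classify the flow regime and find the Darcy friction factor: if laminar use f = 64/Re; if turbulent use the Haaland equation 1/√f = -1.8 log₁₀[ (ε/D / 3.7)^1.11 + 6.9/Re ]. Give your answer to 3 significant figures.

f ≈ 0.0574

Re = ρVD/μ = 1750·0.158·0.0773/0.00232 = 9213.
Re > 4000 → turbulent. ε/D = 0.002/0.0773 = 0.0259; Haaland: 1/√f = -1.8 log₁₀[0.00405 + 0.000749] = 4.174, so f = 0.0574.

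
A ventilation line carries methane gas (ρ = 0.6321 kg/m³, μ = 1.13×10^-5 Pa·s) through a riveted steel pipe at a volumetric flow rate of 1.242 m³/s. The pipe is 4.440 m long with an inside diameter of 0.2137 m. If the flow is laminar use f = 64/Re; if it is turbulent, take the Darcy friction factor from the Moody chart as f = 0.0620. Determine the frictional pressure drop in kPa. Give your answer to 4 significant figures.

Cross-sectional area A = πD²/4 = π(0.2137)²/4 = 0.03587 m²; mean velocity V = Q/A = 1.242/0.03587 = 34.63 m/s.
Reynolds number Re = ρVD/μ = 0.6321 · 34.63 · 0.2137 / 1.13e-05 = 4.139e+05.
Re > 4000 → turbulent; use the Moody-chart value f = 0.0620.
Darcy-Weisbach: ΔP = f(L/D)(ρV²/2) = 0.062·(4.44/0.2137)·(0.6321·34.63²/2) = 0.062·20.78·379 = 488.2 Pa.
ΔP = 488.2 Pa = 0.4882 kPa.

ΔP ≈ 0.4882 kPa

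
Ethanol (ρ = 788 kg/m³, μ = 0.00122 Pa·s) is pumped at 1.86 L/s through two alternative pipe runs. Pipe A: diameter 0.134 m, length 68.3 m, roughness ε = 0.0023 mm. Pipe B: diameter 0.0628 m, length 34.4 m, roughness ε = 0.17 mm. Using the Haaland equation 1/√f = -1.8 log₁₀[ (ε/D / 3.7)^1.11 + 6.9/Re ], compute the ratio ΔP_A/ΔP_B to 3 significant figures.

Pipe A: V = Q/A = 0.00186/0.0141 = 0.1319 m/s; Re = 1.142e+04; ε/D = 1.72e-05; Haaland → f = 0.02981; ΔP_A = f(L/D)(ρV²/2) = 104.1 Pa.
Pipe B: V = Q/A = 0.00186/0.003097 = 0.6005 m/s; Re = 2.436e+04; ε/D = 0.00271; Haaland → f = 0.02992; ΔP_B = f(L/D)(ρV²/2) = 2328 Pa.
ΔP_A/ΔP_B = 104.1/2328 = 0.0447.

ΔP_A/ΔP_B ≈ 0.0447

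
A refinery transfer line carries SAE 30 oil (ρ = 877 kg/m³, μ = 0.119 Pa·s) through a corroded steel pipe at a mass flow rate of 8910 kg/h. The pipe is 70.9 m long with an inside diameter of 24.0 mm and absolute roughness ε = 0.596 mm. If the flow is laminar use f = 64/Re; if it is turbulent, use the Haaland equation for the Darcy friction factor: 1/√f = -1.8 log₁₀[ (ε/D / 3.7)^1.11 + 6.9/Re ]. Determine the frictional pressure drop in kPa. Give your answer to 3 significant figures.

ΔP ≈ 2920 kPa

ṁ = 8910 kg/h = 8910/3600 = 2.475 kg/s.
A = πD²/4 = π(0.024)²/4 = 0.0004524 m²; mean velocity V = ṁ/(ρA) = 2.475/(877 · 0.0004524) = 6.238 m/s.
Reynolds number Re = ρVD/μ = 877 · 6.238 · 0.024 / 0.119 = 1103.
Re < 2300 → laminar flow, so f = 64/Re = 64/1103 = 0.058 (the turbulent correlation is not needed).
Darcy-Weisbach: ΔP = f(L/D)(ρV²/2) = 0.058·(70.9/0.024)·(877·6.238²/2) = 0.058·2954·1.706e+04 = 2.924e+06 Pa.
ΔP = 2.924e+06 Pa = 2920 kPa.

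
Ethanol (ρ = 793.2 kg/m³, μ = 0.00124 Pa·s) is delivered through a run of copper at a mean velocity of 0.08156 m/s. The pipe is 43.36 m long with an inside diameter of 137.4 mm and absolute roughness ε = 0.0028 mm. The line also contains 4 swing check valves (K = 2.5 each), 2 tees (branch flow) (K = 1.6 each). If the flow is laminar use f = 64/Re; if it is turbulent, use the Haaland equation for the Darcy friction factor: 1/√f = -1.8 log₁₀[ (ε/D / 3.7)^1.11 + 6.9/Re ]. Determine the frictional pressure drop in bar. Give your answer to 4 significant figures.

ΔP ≈ 6.307×10^-4 bar

Reynolds number Re = ρVD/μ = 793.2 · 0.08156 · 0.1374 / 0.00124 = 7168.
Re > 4000 → turbulent. Relative roughness ε/D = 2.8e-06/0.1374 = 2.04e-05. Haaland: 1/√f = -1.8 log₁₀[(2.04e-05/3.7)^1.11 + 6.9/7168] = -1.8 log₁₀[1.45e-06 + 0.000963] = 5.429, so f = 0.03393.
Total minor-loss coefficient ΣK = 4·2.5 + 2·1.6 = 13.2.
ΔP = [f·L/D + ΣK]·(ρV²/2) = [0.03393·43.36/0.1374 + 13.2]·(793.2·0.08156²/2) = [10.71 + 13.2]·2.638 = 63.07 Pa.
ΔP = 63.07 Pa = 6.307×10^-4 bar.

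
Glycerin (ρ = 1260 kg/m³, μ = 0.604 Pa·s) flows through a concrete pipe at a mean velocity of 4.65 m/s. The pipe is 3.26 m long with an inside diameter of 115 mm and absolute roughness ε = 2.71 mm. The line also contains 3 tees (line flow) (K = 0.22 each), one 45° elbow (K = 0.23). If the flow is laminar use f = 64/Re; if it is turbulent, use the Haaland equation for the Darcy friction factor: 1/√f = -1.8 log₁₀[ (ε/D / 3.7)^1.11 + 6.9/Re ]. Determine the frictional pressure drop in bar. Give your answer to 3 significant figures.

Reynolds number Re = ρVD/μ = 1260 · 4.65 · 0.115 / 0.604 = 1116.
Re < 2300 → laminar flow, so f = 64/Re = 64/1116 = 0.05737 (the turbulent correlation is not needed).
Total minor-loss coefficient ΣK = 3·0.22 + 1·0.23 = 0.89.
ΔP = [f·L/D + ΣK]·(ρV²/2) = [0.05737·3.26/0.115 + 0.89]·(1260·4.65²/2) = [1.626 + 0.89]·1.362e+04 = 3.428e+04 Pa.
ΔP = 3.428e+04 Pa = 0.343 bar.

ΔP ≈ 0.343 bar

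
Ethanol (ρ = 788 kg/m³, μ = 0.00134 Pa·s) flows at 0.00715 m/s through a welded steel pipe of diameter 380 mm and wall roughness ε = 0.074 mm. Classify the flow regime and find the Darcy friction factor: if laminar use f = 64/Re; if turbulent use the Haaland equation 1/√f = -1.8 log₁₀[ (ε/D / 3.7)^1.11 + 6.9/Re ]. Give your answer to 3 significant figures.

f ≈ 0.0401

Re = ρVD/μ = 788·0.00715·0.38/0.00134 = 1598.
Re < 2300 → laminar, so f = 64/Re = 0.04006 (roughness is irrelevant in laminar flow).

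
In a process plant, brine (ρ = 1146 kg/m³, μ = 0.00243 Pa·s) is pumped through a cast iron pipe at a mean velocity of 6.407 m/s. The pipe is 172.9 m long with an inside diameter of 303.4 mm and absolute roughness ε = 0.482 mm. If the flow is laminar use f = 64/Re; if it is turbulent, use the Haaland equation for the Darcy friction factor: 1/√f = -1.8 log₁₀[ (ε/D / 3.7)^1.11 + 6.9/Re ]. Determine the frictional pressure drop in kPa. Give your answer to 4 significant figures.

Reynolds number Re = ρVD/μ = 1146 · 6.407 · 0.3034 / 0.00243 = 9.167e+05.
Re > 4000 → turbulent. Relative roughness ε/D = 0.000482/0.3034 = 0.00159. Haaland: 1/√f = -1.8 log₁₀[(0.00159/3.7)^1.11 + 6.9/9.167e+05] = -1.8 log₁₀[0.000183 + 7.53e-06] = 6.696, so f = 0.0223.
Darcy-Weisbach: ΔP = f(L/D)(ρV²/2) = 0.0223·(172.9/0.3034)·(1146·6.407²/2) = 0.0223·569.9·2.352e+04 = 2.99e+05 Pa.
ΔP = 2.99e+05 Pa = 299.0 kPa.

ΔP ≈ 299.0 kPa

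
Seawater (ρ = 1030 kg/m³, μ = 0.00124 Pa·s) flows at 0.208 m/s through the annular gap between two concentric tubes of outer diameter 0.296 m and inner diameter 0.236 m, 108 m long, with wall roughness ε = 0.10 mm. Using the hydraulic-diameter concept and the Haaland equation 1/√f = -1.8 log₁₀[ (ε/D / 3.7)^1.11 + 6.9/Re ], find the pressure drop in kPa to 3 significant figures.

Hydraulic diameter D_h = 4A/P = D_o - D_i = 0.296 - 0.236 = 0.06 m.
Re = ρVD_h/μ = 1030·0.208·0.06/0.00124 = 1.037e+04.
ε/D_h = 0.0001/0.06 = 0.00167; Haaland gives 1/√f = -1.8 log₁₀[0.000193+0.000666] = 5.519, so f = 0.03283.
ΔP = f(L/D_h)(ρV²/2) = 0.03283·108/0.06·22.28 = 1317 Pa.
ΔP = 1.32 kPa.

ΔP ≈ 1.32 kPa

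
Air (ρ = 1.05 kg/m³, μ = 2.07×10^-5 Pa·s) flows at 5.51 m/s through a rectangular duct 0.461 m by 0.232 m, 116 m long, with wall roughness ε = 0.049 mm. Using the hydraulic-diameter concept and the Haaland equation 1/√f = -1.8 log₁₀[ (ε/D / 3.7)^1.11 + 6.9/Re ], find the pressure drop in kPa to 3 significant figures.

Hydraulic diameter D_h = 4A/P = 4·(0.461·0.232)/(2·(0.461+0.232)) = 0.4278/1.386 = 0.3087 m.
Re = ρVD_h/μ = 1.05·5.51·0.3087/2.07e-05 = 8.627e+04.
ε/D_h = 4.9e-05/0.3087 = 0.000159; Haaland gives 1/√f = -1.8 log₁₀[1.42e-05+8e-05] = 7.247, so f = 0.01904.
ΔP = f(L/D_h)(ρV²/2) = 0.01904·116/0.3087·15.94 = 114.1 Pa.
ΔP = 0.114 kPa.

ΔP ≈ 0.114 kPa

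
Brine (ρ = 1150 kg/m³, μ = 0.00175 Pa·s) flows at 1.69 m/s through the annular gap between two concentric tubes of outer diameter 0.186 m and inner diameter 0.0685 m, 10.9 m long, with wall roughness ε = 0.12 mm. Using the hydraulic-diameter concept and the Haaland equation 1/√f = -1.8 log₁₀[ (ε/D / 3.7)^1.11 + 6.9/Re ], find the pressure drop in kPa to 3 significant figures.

ΔP ≈ 3.29 kPa

Hydraulic diameter D_h = 4A/P = D_o - D_i = 0.186 - 0.0685 = 0.1175 m.
Re = ρVD_h/μ = 1150·1.69·0.1175/0.00175 = 1.305e+05.
ε/D_h = 0.00012/0.1175 = 0.00102; Haaland gives 1/√f = -1.8 log₁₀[0.000112+5.29e-05] = 6.809, so f = 0.02157.
ΔP = f(L/D_h)(ρV²/2) = 0.02157·10.9/0.1175·1642 = 3286 Pa.
ΔP = 3.29 kPa.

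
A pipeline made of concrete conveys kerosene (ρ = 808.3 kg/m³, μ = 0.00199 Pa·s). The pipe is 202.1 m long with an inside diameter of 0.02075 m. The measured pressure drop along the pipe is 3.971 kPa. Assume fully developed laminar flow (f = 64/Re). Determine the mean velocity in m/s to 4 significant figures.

For laminar flow, f = 64/Re with Re = ρVD/μ, so Darcy-Weisbach reduces to ΔP = 32μLV/D². Solving for V: V = ΔP·D²/(32μL) = 3971·(0.02075)²/(32·0.00199·202.1) = 0.1329 m/s.
Check: Re = ρVD/μ = 808.3·0.1329·0.02075/0.00199 = 1120 < 2300, so the laminar assumption holds.

V ≈ 0.1329 m/s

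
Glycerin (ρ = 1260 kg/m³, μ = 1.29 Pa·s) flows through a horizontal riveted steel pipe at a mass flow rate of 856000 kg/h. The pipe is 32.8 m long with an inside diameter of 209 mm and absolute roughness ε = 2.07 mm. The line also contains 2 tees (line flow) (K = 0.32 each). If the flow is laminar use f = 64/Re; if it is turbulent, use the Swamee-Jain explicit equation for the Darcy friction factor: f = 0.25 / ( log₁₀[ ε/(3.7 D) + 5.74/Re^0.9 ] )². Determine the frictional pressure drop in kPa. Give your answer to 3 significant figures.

ṁ = 856000 kg/h = 856000/3600 = 237.8 kg/s.
A = πD²/4 = π(0.209)²/4 = 0.03431 m²; mean velocity V = ṁ/(ρA) = 237.8/(1260 · 0.03431) = 5.501 m/s.
Reynolds number Re = ρVD/μ = 1260 · 5.501 · 0.209 / 1.29 = 1123.
Re < 2300 → laminar flow, so f = 64/Re = 64/1123 = 0.05699 (the turbulent correlation is not needed).
Total minor-loss coefficient ΣK = 2·0.32 = 0.64.
ΔP = [f·L/D + ΣK]·(ρV²/2) = [0.05699·32.8/0.209 + 0.64]·(1260·5.501²/2) = [8.945 + 0.64]·1.906e+04 = 1.827e+05 Pa.
ΔP = 1.827e+05 Pa = 183 kPa.

ΔP ≈ 183 kPa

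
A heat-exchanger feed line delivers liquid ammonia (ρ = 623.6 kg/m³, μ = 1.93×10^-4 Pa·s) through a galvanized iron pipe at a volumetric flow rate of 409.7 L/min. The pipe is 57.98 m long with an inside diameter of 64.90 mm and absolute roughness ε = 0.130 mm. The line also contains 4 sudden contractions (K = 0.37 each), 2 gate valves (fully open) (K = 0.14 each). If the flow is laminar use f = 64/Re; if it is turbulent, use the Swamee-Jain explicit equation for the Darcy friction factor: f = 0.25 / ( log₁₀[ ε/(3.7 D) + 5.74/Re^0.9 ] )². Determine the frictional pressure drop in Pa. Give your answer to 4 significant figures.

Q = 409.7 L/min = 409.7/60000 = 0.006828 m³/s.
Cross-sectional area A = πD²/4 = π(0.0649)²/4 = 0.003308 m²; mean velocity V = Q/A = 0.006828/0.003308 = 2.064 m/s.
Reynolds number Re = ρVD/μ = 623.6 · 2.064 · 0.0649 / 0.000193 = 4.328e+05.
Re > 4000 → turbulent. Relative roughness ε/D = 0.00013/0.0649 = 0.002. Swamee-Jain: f = 0.25/(log₁₀[0.002/3.7 + 5.74/4.328e+05^0.9])² = 0.25/(log₁₀[0.000541 + 4.86e-05])² = 0.25/(-3.229)² = 0.02397.
Total minor-loss coefficient ΣK = 4·0.37 + 2·0.14 = 1.76.
ΔP = [f·L/D + ΣK]·(ρV²/2) = [0.02397·57.98/0.0649 + 1.76]·(623.6·2.064²/2) = [21.42 + 1.76]·1328 = 3.079e+04 Pa.

ΔP ≈ 30790 Pa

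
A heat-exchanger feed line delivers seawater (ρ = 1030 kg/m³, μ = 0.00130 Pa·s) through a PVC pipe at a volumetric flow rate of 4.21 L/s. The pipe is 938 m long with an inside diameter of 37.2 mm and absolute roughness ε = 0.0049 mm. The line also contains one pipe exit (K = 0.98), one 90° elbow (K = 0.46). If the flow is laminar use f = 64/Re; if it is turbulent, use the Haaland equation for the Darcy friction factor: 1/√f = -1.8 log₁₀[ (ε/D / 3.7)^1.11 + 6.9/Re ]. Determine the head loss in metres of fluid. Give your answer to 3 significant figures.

Q = 4.21 L/s = 4.21/1000 = 0.00421 m³/s.
Cross-sectional area A = πD²/4 = π(0.0372)²/4 = 0.001087 m²; mean velocity V = Q/A = 0.00421/0.001087 = 3.874 m/s.
Reynolds number Re = ρVD/μ = 1030 · 3.874 · 0.0372 / 0.0013 = 1.142e+05.
Re > 4000 → turbulent. Relative roughness ε/D = 4.9e-06/0.0372 = 0.000132. Haaland: 1/√f = -1.8 log₁₀[(0.000132/3.7)^1.11 + 6.9/1.142e+05] = -1.8 log₁₀[1.15e-05 + 6.04e-05] = 7.457, so f = 0.01798.
Total minor-loss coefficient ΣK = 1·0.98 + 1·0.46 = 1.44.
ΔP = [f·L/D + ΣK]·(ρV²/2) = [0.01798·938/0.0372 + 1.44]·(1030·3.874²/2) = [453.4 + 1.44]·7727 = 3.515e+06 Pa.
Head loss h_f = ΔP/(ρg) = 3.515e+06/(1030·9.81) = 348 m.

h_f ≈ 348 m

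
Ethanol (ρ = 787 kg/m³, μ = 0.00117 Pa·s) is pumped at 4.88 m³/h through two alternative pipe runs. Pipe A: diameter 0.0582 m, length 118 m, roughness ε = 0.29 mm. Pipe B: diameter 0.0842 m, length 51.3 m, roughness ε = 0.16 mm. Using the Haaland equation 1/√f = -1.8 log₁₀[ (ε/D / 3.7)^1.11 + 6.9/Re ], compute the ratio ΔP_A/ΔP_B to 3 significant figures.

Pipe A: V = Q/A = 0.001356/0.00266 = 0.5095 m/s; Re = 1.995e+04; ε/D = 0.00498; Haaland → f = 0.03426; ΔP_A = f(L/D)(ρV²/2) = 7097 Pa.
Pipe B: V = Q/A = 0.001356/0.005568 = 0.2434 m/s; Re = 1.379e+04; ε/D = 0.0019; Haaland → f = 0.03129; ΔP_B = f(L/D)(ρV²/2) = 444.7 Pa.
ΔP_A/ΔP_B = 7097/444.7 = 16.0.

ΔP_A/ΔP_B ≈ 16.0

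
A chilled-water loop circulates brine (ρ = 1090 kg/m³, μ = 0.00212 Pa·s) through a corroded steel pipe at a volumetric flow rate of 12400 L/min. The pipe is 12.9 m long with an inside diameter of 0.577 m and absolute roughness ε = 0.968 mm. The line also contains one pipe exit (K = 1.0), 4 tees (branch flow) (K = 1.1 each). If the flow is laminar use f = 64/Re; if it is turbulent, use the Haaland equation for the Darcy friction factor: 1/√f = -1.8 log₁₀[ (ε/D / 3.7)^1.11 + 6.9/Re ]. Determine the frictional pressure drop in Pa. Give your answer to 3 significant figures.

ΔP ≈ 2010 Pa

Q = 12400 L/min = 12400/60000 = 0.2067 m³/s.
Cross-sectional area A = πD²/4 = π(0.577)²/4 = 0.2615 m²; mean velocity V = Q/A = 0.2067/0.2615 = 0.7904 m/s.
Reynolds number Re = ρVD/μ = 1090 · 0.7904 · 0.577 / 0.00212 = 2.345e+05.
Re > 4000 → turbulent. Relative roughness ε/D = 0.000968/0.577 = 0.00168. Haaland: 1/√f = -1.8 log₁₀[(0.00168/3.7)^1.11 + 6.9/2.345e+05] = -1.8 log₁₀[0.000194 + 2.94e-05] = 6.57, so f = 0.02317.
Total minor-loss coefficient ΣK = 1·1 + 4·1.1 = 5.4.
ΔP = [f·L/D + ΣK]·(ρV²/2) = [0.02317·12.9/0.577 + 5.4]·(1090·0.7904²/2) = [0.5179 + 5.4]·340.5 = 2015 Pa.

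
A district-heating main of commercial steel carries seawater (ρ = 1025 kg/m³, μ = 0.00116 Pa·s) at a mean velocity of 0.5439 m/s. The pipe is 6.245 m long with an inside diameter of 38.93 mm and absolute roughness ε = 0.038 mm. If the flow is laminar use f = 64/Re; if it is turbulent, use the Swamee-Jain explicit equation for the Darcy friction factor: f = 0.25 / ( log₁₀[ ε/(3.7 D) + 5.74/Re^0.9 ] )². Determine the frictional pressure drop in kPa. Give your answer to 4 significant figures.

Reynolds number Re = ρVD/μ = 1025 · 0.5439 · 0.03893 / 0.00116 = 1.871e+04.
Re > 4000 → turbulent. Relative roughness ε/D = 3.8e-05/0.03893 = 0.000976. Swamee-Jain: f = 0.25/(log₁₀[0.000976/3.7 + 5.74/1.871e+04^0.9])² = 0.25/(log₁₀[0.000264 + 0.00082])² = 0.25/(-2.965)² = 0.02844.
Darcy-Weisbach: ΔP = f(L/D)(ρV²/2) = 0.02844·(6.245/0.03893)·(1025·0.5439²/2) = 0.02844·160.4·151.6 = 691.7 Pa.
ΔP = 691.7 Pa = 0.6917 kPa.

ΔP ≈ 0.6917 kPa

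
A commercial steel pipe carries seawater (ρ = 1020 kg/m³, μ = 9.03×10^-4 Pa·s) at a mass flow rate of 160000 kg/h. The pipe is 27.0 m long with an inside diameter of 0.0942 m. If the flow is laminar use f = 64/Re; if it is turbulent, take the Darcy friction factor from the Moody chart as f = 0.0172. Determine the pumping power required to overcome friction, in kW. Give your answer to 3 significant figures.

ṁ = 160000 kg/h = 160000/3600 = 44.44 kg/s.
A = πD²/4 = π(0.0942)²/4 = 0.006969 m²; mean velocity V = ṁ/(ρA) = 44.44/(1020 · 0.006969) = 6.252 m/s.
Reynolds number Re = ρVD/μ = 1020 · 6.252 · 0.0942 / 0.000903 = 6.653e+05.
Re > 4000 → turbulent; use the Moody-chart value f = 0.0172.
Darcy-Weisbach: ΔP = f(L/D)(ρV²/2) = 0.0172·(27/0.0942)·(1020·6.252²/2) = 0.0172·286.6·1.994e+04 = 9.828e+04 Pa.
Q = ṁ/ρ = 44.44/1020 = 0.04357 m³/s.
Pumping power P = QΔP = 0.04357·9.828e+04 = 4282 W = 4.28 kW.

P ≈ 4.28 kW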